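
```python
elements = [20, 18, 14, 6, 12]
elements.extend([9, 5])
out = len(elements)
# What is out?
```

Trace:
`elements = [20, 18, 14, 6, 12]` → elements = [20, 18, 14, 6, 12]
`elements.extend([9, 5])` → elements = [20, 18, 14, 6, 12, 9, 5]
`out = len(elements)` → out = 7
So out = 7

Answer: 7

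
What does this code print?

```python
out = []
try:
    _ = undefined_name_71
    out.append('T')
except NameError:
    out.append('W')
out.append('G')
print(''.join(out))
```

Execution trace: 'W' (except NameError) → 'G' (after the try/except). Output: WG

Answer: WG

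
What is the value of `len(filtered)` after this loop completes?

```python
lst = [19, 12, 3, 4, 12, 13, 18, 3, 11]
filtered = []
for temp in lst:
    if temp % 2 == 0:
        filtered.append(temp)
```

Count even numbers in [19, 12, 3, 4, 12, 13, 18, 3, 11]
`filtered` takes the values: [] → [12] → [12, 4] → [12, 4, 12] → [12, 4, 12, 18]
So `len(filtered)` = 4

Answer: 4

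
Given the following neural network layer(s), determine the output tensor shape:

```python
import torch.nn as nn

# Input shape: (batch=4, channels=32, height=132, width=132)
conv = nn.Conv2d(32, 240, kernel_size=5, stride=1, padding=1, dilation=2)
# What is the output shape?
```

Input: (4, 32, 132, 132) -> Output: (4, 240, 126, 126)

Answer: (4, 240, 126, 126)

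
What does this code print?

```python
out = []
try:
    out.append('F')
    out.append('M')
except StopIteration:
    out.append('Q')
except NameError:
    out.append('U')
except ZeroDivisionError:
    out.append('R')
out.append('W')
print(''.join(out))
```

Execution trace: 'F' (try body) → 'M' (try body, no exception) → 'W' (after the try/except). Output: FMW

Answer: FMW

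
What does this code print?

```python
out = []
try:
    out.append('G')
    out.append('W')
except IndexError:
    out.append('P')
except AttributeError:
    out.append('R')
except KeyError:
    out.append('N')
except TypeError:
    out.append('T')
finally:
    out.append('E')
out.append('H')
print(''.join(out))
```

Execution trace: 'G' (try body) → 'W' (try body, no exception) → 'E' (finally) → 'H' (after the try/except). Output: GWEH

Answer: GWEH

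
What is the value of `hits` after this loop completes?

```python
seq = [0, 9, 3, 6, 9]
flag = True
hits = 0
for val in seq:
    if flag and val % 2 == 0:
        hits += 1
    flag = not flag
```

Count even values at even positions
`hits` takes the values: 0 → 1

Answer: 1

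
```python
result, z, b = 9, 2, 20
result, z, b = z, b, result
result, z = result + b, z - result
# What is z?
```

Trace:
`result, z, b = 9, 2, 20` → result = 9; z = 2; b = 20
`result, z, b = z, b, result` → result = 2; z = 20; b = 9
`result, z = result + b, z - result` → result = 11; z = 18
So z = 18

Answer: 18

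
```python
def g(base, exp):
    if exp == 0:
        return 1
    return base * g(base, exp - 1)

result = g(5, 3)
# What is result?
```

g(5, 3) = 5 * 5 * 5 = 125

Answer: 125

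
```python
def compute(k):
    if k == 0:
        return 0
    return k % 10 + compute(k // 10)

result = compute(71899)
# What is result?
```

Sum of digits of 71899: 9 + 9 + 8 + 1 + 7 = 34

Answer: 34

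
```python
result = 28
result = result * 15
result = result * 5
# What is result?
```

Trace:
`result = 28` → result = 28
`result = result * 15` → result = 420
`result = result * 5` → result = 2100
So result = 2100

Answer: 2100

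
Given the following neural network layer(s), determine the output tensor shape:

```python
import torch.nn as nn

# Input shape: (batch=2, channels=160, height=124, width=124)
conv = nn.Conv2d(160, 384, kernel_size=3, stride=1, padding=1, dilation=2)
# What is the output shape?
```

Input: (2, 160, 124, 124) -> Output: (2, 384, 122, 122)

Answer: (2, 384, 122, 122)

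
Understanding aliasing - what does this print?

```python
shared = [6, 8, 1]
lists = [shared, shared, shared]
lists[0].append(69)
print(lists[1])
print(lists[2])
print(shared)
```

Key concept: list of same reference.
Step by step:
`shared = [6, 8, 1]` → shared = [6, 8, 1]
`lists = [shared, shared, shared]` → lists = [[6, 8, 1], [6, 8, 1], [6, 8, 1]]
`lists[0].append(69)` → shared = [6, 8, 1, 69]; lists = [[6, 8, 1, 69], [6, 8, 1, 69], [6, 8, 1, 69]]
`print(lists[1])` → prints [6, 8, 1, 69]
`print(lists[2])` → prints [6, 8, 1, 69]
`print(shared)` → prints [6, 8, 1, 69]

Answer:
[6, 8, 1, 69]
[6, 8, 1, 69]
[6, 8, 1, 69]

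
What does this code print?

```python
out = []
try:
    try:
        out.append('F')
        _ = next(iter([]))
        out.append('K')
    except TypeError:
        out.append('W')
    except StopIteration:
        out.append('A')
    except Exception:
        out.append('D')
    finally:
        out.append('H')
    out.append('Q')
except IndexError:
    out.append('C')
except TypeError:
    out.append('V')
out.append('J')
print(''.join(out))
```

Execution trace: 'F' (inner try body) → 'A' (inner except StopIteration) → 'H' (inner finally) → 'Q' (try body, no exception) → 'J' (after the try/except). Output: FAHQJ

Answer: FAHQJ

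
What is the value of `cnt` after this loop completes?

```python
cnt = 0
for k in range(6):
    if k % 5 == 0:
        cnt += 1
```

Count numbers divisible by 5 in range(6)
`cnt` takes the values: 0 → 1 → 2

Answer: 2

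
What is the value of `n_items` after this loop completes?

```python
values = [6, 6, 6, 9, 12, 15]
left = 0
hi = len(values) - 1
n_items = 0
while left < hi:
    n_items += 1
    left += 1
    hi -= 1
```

Iterations until pointers meet (list length 6)
`n_items` takes the values: 0 → 1 → 2 → 3

Answer: 3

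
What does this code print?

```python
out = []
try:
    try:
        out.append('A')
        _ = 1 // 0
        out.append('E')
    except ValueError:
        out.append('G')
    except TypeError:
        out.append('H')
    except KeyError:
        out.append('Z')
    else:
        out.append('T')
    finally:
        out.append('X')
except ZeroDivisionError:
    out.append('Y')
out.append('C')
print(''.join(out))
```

Execution trace: 'A' (try body) → 'X' (finally) → 'Y' (outer except ZeroDivisionError) → 'C' (after the try/except). Output: AXYC

Answer: AXYC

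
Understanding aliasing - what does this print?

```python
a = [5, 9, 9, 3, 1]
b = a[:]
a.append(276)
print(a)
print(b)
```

Key concept: slice [:] creates copy.
Step by step:
`a = [5, 9, 9, 3, 1]` → a = [5, 9, 9, 3, 1]
`b = a[:]` → b = [5, 9, 9, 3, 1]
`a.append(276)` → a = [5, 9, 9, 3, 1, 276]
`print(a)` → prints [5, 9, 9, 3, 1, 276]
`print(b)` → prints [5, 9, 9, 3, 1]

Answer:
[5, 9, 9, 3, 1, 276]
[5, 9, 9, 3, 1]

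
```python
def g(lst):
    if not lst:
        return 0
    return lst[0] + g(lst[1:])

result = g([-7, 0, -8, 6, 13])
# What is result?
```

(-7) + 0 + (-8) + 6 + 13 + 0 = 4

Answer: 4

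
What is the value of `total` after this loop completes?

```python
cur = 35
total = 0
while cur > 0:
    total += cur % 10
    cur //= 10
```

Sum digits of 35
`total` takes the values: 0 → 5 → 8

Answer: 8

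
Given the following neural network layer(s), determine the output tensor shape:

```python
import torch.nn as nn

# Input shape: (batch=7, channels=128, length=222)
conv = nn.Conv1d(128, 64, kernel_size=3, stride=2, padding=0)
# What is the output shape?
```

Input: (7, 128, 222) -> Output: (7, 64, 110)

Answer: (7, 64, 110)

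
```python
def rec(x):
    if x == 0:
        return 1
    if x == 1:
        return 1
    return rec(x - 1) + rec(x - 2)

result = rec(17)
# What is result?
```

Build up from base cases: rec(0)=1, rec(1)=1, rec(2)=2, rec(3)=3, rec(4)=5, rec(5)=8, rec(6)=13, ..., rec(17)=2584

Answer: 2584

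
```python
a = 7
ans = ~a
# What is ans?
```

Trace:
`a = 7` → a = 7
`ans = ~a` → ans = -8
So ans = -8

Answer: -8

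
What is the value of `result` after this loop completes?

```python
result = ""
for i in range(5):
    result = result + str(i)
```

Concatenate digits 0 to 4
`result` takes the values: "" → "0" → "01" → "012" → "0123" → "01234"

Answer: "01234"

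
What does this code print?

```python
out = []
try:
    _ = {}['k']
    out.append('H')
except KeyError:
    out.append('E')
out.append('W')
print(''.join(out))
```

Execution trace: 'E' (except KeyError) → 'W' (after the try/except). Output: EW

Answer: EW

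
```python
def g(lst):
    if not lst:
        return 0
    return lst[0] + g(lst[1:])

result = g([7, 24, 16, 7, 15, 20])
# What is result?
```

7 + 24 + 16 + 7 + 15 + 20 + 0 = 89

Answer: 89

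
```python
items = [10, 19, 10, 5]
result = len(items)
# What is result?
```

Trace:
`items = [10, 19, 10, 5]` → items = [10, 19, 10, 5]
`result = len(items)` → result = 4
So result = 4

Answer: 4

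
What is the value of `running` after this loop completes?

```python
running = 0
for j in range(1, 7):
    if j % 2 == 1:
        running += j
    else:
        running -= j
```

Add odd, subtract even
`running` takes the values: 0 → 1 → -1 → 2 → -2 → 3 → -3

Answer: -3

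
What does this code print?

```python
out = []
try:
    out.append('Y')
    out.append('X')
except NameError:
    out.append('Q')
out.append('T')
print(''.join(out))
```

Execution trace: 'Y' (try body) → 'X' (try body, no exception) → 'T' (after the try/except). Output: YXT

Answer: YXT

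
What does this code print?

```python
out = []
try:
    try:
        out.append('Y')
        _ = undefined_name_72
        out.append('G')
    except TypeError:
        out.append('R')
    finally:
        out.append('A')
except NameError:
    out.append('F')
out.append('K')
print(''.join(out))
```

Execution trace: 'Y' (inner try body) → 'A' (inner finally) → 'F' (outer except NameError) → 'K' (after the try/except). Output: YAFK

Answer: YAFK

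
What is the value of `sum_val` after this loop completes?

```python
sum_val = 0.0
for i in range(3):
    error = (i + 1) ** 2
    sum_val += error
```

Sum of squared losses 1² + 2² + ... + 3²
`sum_val` takes the values: 0.0 → 1.0 → 5.0 → 14.0

Answer: 14.0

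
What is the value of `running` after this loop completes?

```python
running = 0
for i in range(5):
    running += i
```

Sum of 0 to 4 = 10
`running` takes the values: 0 → 1 → 3 → 6 → 10

Answer: 10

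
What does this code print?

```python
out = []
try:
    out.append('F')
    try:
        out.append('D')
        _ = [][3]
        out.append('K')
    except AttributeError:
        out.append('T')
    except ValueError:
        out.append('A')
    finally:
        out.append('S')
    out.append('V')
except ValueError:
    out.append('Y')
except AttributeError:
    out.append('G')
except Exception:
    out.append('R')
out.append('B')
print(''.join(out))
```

Execution trace: 'F' (try body) → 'D' (inner try body) → 'S' (inner finally) → 'R' (except Exception) → 'B' (after the try/except). Output: FDSRB

Answer: FDSRB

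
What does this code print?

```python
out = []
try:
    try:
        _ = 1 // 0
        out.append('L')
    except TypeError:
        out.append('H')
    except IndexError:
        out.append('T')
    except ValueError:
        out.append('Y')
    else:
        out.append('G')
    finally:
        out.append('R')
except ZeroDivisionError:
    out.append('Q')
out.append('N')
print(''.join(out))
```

Execution trace: 'R' (finally) → 'Q' (outer except ZeroDivisionError) → 'N' (after the try/except). Output: RQN

Answer: RQN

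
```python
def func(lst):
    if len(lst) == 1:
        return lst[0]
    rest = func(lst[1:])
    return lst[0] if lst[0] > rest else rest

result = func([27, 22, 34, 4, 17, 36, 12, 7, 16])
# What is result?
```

Recursive max over [27, 22, 34, 4, 17, 36, 12, 7, 16] = 36

Answer: 36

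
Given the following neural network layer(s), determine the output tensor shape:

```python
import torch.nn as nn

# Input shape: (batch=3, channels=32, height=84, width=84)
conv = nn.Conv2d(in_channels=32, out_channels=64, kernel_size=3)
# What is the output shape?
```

Input: (3, 32, 84, 84) -> Output: (3, 64, 82, 82)

Answer: (3, 64, 82, 82)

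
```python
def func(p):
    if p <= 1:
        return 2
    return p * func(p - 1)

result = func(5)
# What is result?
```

func(5) = 5 * 4 * 3 * 2 * 2 = 240

Answer: 240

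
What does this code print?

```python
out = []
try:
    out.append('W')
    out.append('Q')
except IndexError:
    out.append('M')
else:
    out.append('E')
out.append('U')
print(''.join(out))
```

Execution trace: 'W' (try body) → 'Q' (try body, no exception) → 'E' (else) → 'U' (after the try/except). Output: WQEU

Answer: WQEU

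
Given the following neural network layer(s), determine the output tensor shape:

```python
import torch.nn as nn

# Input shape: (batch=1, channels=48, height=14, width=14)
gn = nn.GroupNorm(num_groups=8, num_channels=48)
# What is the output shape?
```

Input: (1, 48, 14, 14) -> Output: (1, 48, 14, 14)

Answer: (1, 48, 14, 14)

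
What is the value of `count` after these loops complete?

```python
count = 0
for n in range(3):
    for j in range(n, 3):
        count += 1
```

Upper triangle: 3 + 2 + ... + 1
`count` takes the values: 0 → 1 → 2 → 3 → 4 → 5 → 6

Answer: 6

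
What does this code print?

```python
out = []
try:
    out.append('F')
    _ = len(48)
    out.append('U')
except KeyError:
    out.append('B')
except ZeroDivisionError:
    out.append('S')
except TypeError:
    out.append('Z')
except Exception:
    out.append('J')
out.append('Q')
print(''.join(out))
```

Execution trace: 'F' (try body) → 'Z' (except TypeError) → 'Q' (after the try/except). Output: FZQ

Answer: FZQ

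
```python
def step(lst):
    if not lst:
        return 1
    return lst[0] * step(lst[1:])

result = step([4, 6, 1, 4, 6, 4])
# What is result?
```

Product over [4, 6, 1, 4, 6, 4] = 4 * 6 * 1 * 4 * 6 * 4 = 2304

Answer: 2304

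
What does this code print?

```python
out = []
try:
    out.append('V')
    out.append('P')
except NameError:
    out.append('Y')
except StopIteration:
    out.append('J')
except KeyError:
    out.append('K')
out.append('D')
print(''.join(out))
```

Execution trace: 'V' (try body) → 'P' (try body, no exception) → 'D' (after the try/except). Output: VPD

Answer: VPD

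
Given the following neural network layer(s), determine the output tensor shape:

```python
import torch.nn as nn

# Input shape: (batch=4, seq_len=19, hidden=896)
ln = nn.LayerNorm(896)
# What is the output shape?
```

Input: (4, 19, 896) -> Output: (4, 19, 896)

Answer: (4, 19, 896)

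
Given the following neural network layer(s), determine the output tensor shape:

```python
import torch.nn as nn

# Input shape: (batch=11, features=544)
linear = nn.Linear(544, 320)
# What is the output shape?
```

Input: (11, 544) -> Output: (11, 320)

Answer: (11, 320)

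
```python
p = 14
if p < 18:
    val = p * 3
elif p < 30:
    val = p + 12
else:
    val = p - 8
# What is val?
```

Trace:
`p = 14` → p = 14
`if p < 18: ...` → p < 18 is True → val = 42
So val = 42

Answer: 42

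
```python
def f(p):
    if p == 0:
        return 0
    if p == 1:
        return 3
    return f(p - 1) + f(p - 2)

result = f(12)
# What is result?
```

Build up from base cases: f(0)=0, f(1)=3, f(2)=3, f(3)=6, f(4)=9, f(5)=15, f(6)=24, ..., f(12)=432

Answer: 432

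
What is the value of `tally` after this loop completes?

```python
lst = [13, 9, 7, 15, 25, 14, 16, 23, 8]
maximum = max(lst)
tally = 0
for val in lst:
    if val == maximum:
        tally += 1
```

Count of max value 25 in [13, 9, 7, 15, 25, 14, 16, 23, 8]
`tally` takes the values: 0 → 1

Answer: 1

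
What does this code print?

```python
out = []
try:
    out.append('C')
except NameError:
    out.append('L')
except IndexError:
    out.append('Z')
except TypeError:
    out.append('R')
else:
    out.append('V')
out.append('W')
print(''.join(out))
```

Execution trace: 'C' (try body, no exception) → 'V' (else) → 'W' (after the try/except). Output: CVW

Answer: CVW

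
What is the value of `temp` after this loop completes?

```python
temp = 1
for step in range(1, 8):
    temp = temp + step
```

Start at 1, add 1 through 7
`temp` takes the values: 1 → 2 → 4 → 7 → 11 → 16 → 22 → 29

Answer: 29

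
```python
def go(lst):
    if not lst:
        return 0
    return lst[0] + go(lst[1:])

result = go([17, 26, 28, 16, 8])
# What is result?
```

17 + 26 + 28 + 16 + 8 + 0 = 95

Answer: 95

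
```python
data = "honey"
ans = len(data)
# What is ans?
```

Trace:
`data = "honey"` → data = 'honey'
`ans = len(data)` → ans = 5
So ans = 5

Answer: 5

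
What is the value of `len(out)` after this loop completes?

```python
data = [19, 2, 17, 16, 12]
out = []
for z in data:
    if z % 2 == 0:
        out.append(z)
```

Count even numbers in [19, 2, 17, 16, 12]
`out` takes the values: [] → [2] → [2, 16] → [2, 16, 12]
So `len(out)` = 3

Answer: 3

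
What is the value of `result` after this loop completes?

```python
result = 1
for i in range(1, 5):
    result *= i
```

4! = 24
`result` takes the values: 1 → 2 → 6 → 24

Answer: 24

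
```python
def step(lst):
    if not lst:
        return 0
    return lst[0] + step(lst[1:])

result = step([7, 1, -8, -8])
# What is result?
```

7 + 1 + (-8) + (-8) + 0 = -8

Answer: -8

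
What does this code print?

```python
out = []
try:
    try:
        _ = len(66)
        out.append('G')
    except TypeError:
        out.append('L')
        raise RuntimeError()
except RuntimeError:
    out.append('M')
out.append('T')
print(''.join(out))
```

Execution trace: 'L' (inner except TypeError) → 'M' (outer except RuntimeError) → 'T' (after the try/except). Output: LMT

Answer: LMT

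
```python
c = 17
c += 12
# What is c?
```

Trace:
`c = 17` → c = 17
`c += 12` → c = 29
So c = 29

Answer: 29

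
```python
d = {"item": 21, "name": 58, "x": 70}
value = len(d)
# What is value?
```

Trace:
`d = {"item": 21, "name": 58, "x": 70}` → d = {'item': 21, 'name': 58, 'x': 70}
`value = len(d)` → value = 3
So value = 3

Answer: 3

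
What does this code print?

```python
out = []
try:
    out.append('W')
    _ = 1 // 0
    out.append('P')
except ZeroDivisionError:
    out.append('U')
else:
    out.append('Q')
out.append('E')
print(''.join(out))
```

Execution trace: 'W' (try body) → 'U' (except ZeroDivisionError) → 'E' (after the try/except). Output: WUE

Answer: WUE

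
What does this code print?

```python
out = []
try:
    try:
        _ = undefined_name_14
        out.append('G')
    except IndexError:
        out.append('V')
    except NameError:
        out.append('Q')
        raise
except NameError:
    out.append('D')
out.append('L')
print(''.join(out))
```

Execution trace: 'Q' (inner except NameError) → 'D' (outer except NameError) → 'L' (after the try/except). Output: QDL

Answer: QDL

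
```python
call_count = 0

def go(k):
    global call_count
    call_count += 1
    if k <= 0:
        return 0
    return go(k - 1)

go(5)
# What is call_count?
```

Linear recursion stepping by 1: 6 calls from k=5 down to ≤0.

Answer: 6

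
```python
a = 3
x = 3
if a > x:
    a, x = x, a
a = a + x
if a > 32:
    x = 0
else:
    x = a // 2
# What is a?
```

Trace:
`a = 3` → a = 3
`x = 3` → x = 3
`if a > x: ...` → a > x is False → no variable changes
`a = a + x` → a = 6
`if a > 32: ...` → a > 32 is False, take else branch → no variable changes
So a = 6

Answer: 6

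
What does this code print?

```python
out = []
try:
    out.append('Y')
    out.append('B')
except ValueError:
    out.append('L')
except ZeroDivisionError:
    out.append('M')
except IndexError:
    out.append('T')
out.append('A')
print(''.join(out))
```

Execution trace: 'Y' (try body) → 'B' (try body, no exception) → 'A' (after the try/except). Output: YBA

Answer: YBA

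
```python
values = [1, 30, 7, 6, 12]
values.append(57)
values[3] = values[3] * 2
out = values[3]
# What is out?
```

Trace:
`values = [1, 30, 7, 6, 12]` → values = [1, 30, 7, 6, 12]
`values.append(57)` → values = [1, 30, 7, 6, 12, 57]
`values[3] = values[3] * 2` → values = [1, 30, 7, 12, 12, 57]
`out = values[3]` → out = 12
So out = 12

Answer: 12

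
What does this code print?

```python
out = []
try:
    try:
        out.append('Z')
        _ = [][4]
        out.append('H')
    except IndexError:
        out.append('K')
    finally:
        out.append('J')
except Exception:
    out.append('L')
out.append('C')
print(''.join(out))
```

Execution trace: 'Z' (inner try body) → 'K' (inner except IndexError) → 'J' (inner finally) → 'C' (after the try/except). Output: ZKJC

Answer: ZKJC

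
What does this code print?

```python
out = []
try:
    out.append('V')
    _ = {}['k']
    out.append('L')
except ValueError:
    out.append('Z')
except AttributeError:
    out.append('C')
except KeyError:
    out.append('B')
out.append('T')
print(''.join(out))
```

Execution trace: 'V' (try body) → 'B' (except KeyError) → 'T' (after the try/except). Output: VBT

Answer: VBT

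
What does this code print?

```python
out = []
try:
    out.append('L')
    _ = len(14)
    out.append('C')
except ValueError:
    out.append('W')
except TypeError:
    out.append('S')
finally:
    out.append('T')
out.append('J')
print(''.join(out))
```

Execution trace: 'L' (try body) → 'S' (except TypeError) → 'T' (finally) → 'J' (after the try/except). Output: LSTJ

Answer: LSTJ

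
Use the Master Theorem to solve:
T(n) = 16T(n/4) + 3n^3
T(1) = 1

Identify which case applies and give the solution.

a=16, b=4, f(n)=3n^3. log_4(16) = 2. Since c=3 > 2 and the regularity condition holds (16(n/4)^3 = (16/4^3)n^3 with 16/4^3 < 1), Case 3 applies: T(n) = Θ(f(n)) = O(n^3).

Answer: O(n^3) - Case 3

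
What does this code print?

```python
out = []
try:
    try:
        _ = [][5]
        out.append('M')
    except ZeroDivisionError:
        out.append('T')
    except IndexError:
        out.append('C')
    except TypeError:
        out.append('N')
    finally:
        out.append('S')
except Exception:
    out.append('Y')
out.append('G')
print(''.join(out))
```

Execution trace: 'C' (inner except IndexError) → 'S' (inner finally) → 'G' (after the try/except). Output: CSG

Answer: CSG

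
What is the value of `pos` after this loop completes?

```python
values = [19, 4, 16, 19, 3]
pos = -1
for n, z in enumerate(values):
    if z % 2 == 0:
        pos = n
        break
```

First even number index in [19, 4, 16, 19, 3]
`pos` takes the values: -1 → 1

Answer: 1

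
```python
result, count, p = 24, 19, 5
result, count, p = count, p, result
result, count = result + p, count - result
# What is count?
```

Trace:
`result, count, p = 24, 19, 5` → result = 24; count = 19; p = 5
`result, count, p = count, p, result` → result = 19; count = 5; p = 24
`result, count = result + p, count - result` → result = 43; count = -14
So count = -14

Answer: -14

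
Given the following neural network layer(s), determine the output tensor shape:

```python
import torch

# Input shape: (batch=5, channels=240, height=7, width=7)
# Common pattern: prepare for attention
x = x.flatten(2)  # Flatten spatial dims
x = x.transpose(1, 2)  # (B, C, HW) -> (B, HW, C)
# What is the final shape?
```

Input: (5, 240, 7, 7) -> after flatten(2): (5, 240, 49) -> Output: (5, 49, 240)

Answer: (5, 49, 240)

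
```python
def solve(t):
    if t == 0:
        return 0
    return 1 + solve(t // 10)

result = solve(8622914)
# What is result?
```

Count of digits of 8622914: 7

Answer: 7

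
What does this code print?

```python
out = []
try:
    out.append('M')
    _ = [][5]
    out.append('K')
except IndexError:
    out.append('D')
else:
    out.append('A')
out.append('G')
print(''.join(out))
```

Execution trace: 'M' (try body) → 'D' (except IndexError) → 'G' (after the try/except). Output: MDG

Answer: MDG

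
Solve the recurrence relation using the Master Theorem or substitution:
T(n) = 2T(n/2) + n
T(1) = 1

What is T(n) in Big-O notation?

By Master Theorem: a=2, b=2, f(n)=n. Since log_2(2) = 1 and f(n) = Θ(n^1), Case 2 applies. T(n) = O(n log n).

Answer: O(n log n)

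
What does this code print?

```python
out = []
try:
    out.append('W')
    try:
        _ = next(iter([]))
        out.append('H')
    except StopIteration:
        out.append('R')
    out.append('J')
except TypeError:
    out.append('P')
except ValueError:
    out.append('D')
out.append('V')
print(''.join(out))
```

Execution trace: 'W' (try body) → 'R' (inner except StopIteration) → 'J' (try body, no exception) → 'V' (after the try/except). Output: WRJV

Answer: WRJV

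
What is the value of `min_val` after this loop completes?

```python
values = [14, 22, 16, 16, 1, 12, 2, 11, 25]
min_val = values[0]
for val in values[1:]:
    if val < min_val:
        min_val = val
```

Minimum of [14, 22, 16, 16, 1, 12, 2, 11, 25]
`min_val` takes the values: 14 → 1

Answer: 1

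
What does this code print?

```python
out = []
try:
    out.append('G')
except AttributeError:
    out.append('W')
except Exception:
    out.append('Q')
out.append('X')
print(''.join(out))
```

Execution trace: 'G' (try body, no exception) → 'X' (after the try/except). Output: GX

Answer: GX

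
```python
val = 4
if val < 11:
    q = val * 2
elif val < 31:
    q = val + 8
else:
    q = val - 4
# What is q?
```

Trace:
`val = 4` → val = 4
`if val < 11: ...` → val < 11 is True → q = 8
So q = 8

Answer: 8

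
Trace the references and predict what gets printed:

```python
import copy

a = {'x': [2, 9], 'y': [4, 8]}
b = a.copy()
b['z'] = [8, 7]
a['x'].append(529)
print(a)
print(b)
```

Key concept: shallow copy of dict with mutable values.
Step by step:
`a = {'x': [2, 9], 'y': [4, 8]}` → a = {'x': [2, 9], 'y': [4, 8]}
`b = a.copy()` → b = {'x': [2, 9], 'y': [4, 8]}
`b['z'] = [8, 7]` → b = {'x': [2, 9], 'y': [4, 8], 'z': [8, 7]}
`a['x'].append(529)` → a = {'x': [2, 9, 529], 'y': [4, 8]}; b = {'x': [2, 9, 529], 'y': [4, 8], 'z': [8, 7]}
`print(a)` → prints {'x': [2, 9, 529], 'y': [4, 8]}
`print(b)` → prints {'x': [2, 9, 529], 'y': [4, 8], 'z': [8, 7]}

Answer:
{'x': [2, 9, 529], 'y': [4, 8]}
{'x': [2, 9, 529], 'y': [4, 8], 'z': [8, 7]}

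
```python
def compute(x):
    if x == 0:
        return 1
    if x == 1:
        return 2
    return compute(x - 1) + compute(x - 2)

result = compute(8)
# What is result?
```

Build up from base cases: compute(0)=1, compute(1)=2, compute(2)=3, compute(3)=5, compute(4)=8, compute(5)=13, compute(6)=21, ..., compute(8)=55

Answer: 55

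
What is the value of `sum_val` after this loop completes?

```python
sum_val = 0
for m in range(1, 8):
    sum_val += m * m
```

Sum of squares 1² to 7² = 140
`sum_val` takes the values: 0 → 1 → 5 → 14 → 30 → 55 → 91 → 140

Answer: 140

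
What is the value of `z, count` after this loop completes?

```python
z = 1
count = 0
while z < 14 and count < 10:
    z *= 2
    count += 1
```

Double until >= 14 or 10 iterations
`z, count` takes the values: (1, 0) → (2, 0) → (2, 1) → (4, 1) → (4, 2) → (8, 2) → (8, 3) → (16, 3) → (16, 4)

Answer: 16, 4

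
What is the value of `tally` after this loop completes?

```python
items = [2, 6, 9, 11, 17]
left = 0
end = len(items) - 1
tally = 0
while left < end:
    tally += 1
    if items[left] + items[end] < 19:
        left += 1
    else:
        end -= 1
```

Steps to find pair summing to 19
`tally` takes the values: 0 → 1 → 2 → 3 → 4

Answer: 4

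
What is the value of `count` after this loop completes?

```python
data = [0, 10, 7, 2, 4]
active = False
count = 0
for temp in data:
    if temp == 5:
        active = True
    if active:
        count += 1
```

Count elements after first 5 in [0, 10, 7, 2, 4]
`count` takes the values: 0

Answer: 0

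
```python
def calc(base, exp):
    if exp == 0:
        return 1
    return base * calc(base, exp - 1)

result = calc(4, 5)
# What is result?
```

calc(4, 5) = 4 * 4 * 4 * 4 * 4 = 1024

Answer: 1024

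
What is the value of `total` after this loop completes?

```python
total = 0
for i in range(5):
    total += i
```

Sum of 0 to 4 = 10
`total` takes the values: 0 → 1 → 3 → 6 → 10

Answer: 10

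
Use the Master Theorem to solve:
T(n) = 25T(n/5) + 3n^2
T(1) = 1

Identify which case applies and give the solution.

a=25, b=5, f(n)=3n^2. log_5(25) = 2. Since c=2 = 2, Case 2 applies: T(n) = Θ(n^log_b(a) · log n) = O(n^2 log n).

Answer: O(n^2 log n) - Case 2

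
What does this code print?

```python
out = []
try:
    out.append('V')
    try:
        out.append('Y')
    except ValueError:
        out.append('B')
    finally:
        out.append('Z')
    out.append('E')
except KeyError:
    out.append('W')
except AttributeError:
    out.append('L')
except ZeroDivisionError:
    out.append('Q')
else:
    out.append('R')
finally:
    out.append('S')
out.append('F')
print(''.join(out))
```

Execution trace: 'V' (try body) → 'Y' (inner try body, no exception) → 'Z' (inner finally) → 'E' (try body, no exception) → 'R' (else) → 'S' (finally) → 'F' (after the try/except). Output: VYZERSF

Answer: VYZERSF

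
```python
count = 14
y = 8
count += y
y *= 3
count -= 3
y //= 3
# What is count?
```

Trace:
`count = 14` → count = 14
`y = 8` → y = 8
`count += y` → count = 22
`y *= 3` → y = 24
`count -= 3` → count = 19
`y //= 3` → y = 8
So count = 19

Answer: 19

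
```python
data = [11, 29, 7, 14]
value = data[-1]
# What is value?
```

Trace:
`data = [11, 29, 7, 14]` → data = [11, 29, 7, 14]
`value = data[-1]` → value = 14
So value = 14

Answer: 14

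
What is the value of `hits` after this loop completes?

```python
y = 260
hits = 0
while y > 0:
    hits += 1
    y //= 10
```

Count digits by repeated division by 10
`hits` takes the values: 0 → 1 → 2 → 3

Answer: 3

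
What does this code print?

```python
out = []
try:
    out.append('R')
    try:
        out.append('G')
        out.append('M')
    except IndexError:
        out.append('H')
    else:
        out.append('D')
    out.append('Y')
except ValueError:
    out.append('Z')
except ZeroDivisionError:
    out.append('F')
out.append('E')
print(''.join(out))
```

Execution trace: 'R' (try body) → 'G' (inner try body) → 'M' (inner try body, no exception) → 'D' (inner else) → 'Y' (try body, no exception) → 'E' (after the try/except). Output: RGMDYE

Answer: RGMDYE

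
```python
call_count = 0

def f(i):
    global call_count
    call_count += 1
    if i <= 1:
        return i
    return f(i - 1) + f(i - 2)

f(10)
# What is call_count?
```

Calls(i) = 1 + Calls(i-1) + Calls(i-2); Calls(0)=Calls(1)=1. For i=10 this gives 177.

Answer: 177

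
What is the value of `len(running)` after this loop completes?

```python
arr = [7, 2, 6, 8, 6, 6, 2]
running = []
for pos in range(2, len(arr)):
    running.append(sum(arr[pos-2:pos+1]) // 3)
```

Number of 3-element averages
`running` takes the values: [] → [5] → [5, 5] → [5, 5, 6] → [5, 5, 6, 6] → [5, 5, 6, 6, 4]
So `len(running)` = 5

Answer: 5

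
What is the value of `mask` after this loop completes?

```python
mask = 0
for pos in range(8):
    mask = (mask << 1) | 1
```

Build 8 consecutive 1-bits: 0b11111111
`mask` takes the values: 0 → 1 → 3 → 7 → 15 → 31 → 63 → 127 → 255

Answer: 255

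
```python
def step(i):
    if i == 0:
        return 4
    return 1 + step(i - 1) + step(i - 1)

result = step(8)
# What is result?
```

step(i) = 1 + 2·step(i-1), step(0)=4. Closed form: (4+1)·2^8 - 1 = 1279.

Answer: 1279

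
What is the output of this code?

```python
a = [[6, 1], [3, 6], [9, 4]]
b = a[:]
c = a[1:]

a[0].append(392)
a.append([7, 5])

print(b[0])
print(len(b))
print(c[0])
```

Key concept: slice with nested mutation.
Step by step:
`a = [[6, 1], [3, 6], [9, 4]]` → a = [[6, 1], [3, 6], [9, 4]]
`b = a[:]` → b = [[6, 1], [3, 6], [9, 4]]
`c = a[1:]` → c = [[3, 6], [9, 4]]
`a[0].append(392)` → a = [[6, 1, 392], [3, 6], [9, 4]]; b = [[6, 1, 392], [3, 6], [9, 4]]
`a.append([7, 5])` → a = [[6, 1, 392], [3, 6], [9, 4], [7, 5]]
`print(b[0])` → prints [6, 1, 392]
`print(len(b))` → prints 3
`print(c[0])` → prints [3, 6]

Answer:
[6, 1, 392]
3
[3, 6]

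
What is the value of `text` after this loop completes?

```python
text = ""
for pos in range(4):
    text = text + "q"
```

Repeat 'q' 4 times
`text` takes the values: "" → "q" → "qq" → "qqq" → "qqqq"

Answer: "qqqq"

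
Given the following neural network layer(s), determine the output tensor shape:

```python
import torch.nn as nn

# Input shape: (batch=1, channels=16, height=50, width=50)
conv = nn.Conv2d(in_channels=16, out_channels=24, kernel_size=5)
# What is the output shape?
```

Input: (1, 16, 50, 50) -> Output: (1, 24, 46, 46)

Answer: (1, 24, 46, 46)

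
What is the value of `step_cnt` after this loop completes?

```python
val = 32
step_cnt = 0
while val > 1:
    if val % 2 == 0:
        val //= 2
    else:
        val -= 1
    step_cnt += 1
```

Steps to reduce 32 to 1
`step_cnt` takes the values: 0 → 1 → 2 → 3 → 4 → 5

Answer: 5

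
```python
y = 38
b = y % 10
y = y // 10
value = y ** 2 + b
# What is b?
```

Trace:
`y = 38` → y = 38
`b = y % 10` → b = 8
`y = y // 10` → y = 3
`value = y ** 2 + b` → value = 17
So b = 8

Answer: 8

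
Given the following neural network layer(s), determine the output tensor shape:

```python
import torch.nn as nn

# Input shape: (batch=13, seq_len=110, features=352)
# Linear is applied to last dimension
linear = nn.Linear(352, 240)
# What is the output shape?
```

Input: (13, 110, 352) -> Output: (13, 110, 240)

Answer: (13, 110, 240)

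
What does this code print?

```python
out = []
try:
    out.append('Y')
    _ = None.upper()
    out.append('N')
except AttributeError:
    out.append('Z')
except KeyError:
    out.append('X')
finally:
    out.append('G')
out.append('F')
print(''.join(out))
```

Execution trace: 'Y' (try body) → 'Z' (except AttributeError) → 'G' (finally) → 'F' (after the try/except). Output: YZGF

Answer: YZGF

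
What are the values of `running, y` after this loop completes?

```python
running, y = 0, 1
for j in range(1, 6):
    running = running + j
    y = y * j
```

Sum and factorial of 1 to 5
`running, y` takes the values: (0, 1) → (1, 1) → (3, 1) → (3, 2) → (6, 2) → (6, 6) → (10, 6) → (10, 24) → (15, 24) → (15, 120)

Answer: 15, 120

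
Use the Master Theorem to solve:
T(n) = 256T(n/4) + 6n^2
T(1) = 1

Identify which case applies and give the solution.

a=256, b=4, f(n)=6n^2. log_4(256) = 4. Since c=2 < 4, Case 1 applies: T(n) = Θ(n^log_b(a)) = O(n^4).

Answer: O(n^4) - Case 1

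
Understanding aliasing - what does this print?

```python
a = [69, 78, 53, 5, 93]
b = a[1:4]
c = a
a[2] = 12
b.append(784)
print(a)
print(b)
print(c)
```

Key concept: slice vs alias.
Step by step:
`a = [69, 78, 53, 5, 93]` → a = [69, 78, 53, 5, 93]
`b = a[1:4]` → b = [78, 53, 5]
`c = a` → c = [69, 78, 53, 5, 93] (same object as a)
`a[2] = 12` → a = [69, 78, 12, 5, 93] (same object as c); c = [69, 78, 12, 5, 93] (same object as a)
`b.append(784)` → b = [78, 53, 5, 784]
`print(a)` → prints [69, 78, 12, 5, 93]
`print(b)` → prints [78, 53, 5, 784]
`print(c)` → prints [69, 78, 12, 5, 93]

Answer:
[69, 78, 12, 5, 93]
[78, 53, 5, 784]
[69, 78, 12, 5, 93]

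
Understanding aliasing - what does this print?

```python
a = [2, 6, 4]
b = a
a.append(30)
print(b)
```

Key concept: basic list aliasing.
Step by step:
`a = [2, 6, 4]` → a = [2, 6, 4]
`b = a` → b = [2, 6, 4] (same object as a)
`a.append(30)` → a = [2, 6, 4, 30] (same object as b); b = [2, 6, 4, 30] (same object as a)
`print(b)` → prints [2, 6, 4, 30]

Answer: [2, 6, 4, 30]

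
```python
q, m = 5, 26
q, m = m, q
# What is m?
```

Trace:
`q, m = 5, 26` → q = 5; m = 26
`q, m = m, q` → q = 26; m = 5
So m = 5

Answer: 5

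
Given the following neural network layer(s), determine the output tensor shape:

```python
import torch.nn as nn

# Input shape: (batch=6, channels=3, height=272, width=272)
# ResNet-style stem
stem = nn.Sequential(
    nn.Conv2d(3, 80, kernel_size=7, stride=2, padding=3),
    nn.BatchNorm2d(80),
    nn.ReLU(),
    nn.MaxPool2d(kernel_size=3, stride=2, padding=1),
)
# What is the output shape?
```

Input: (6, 3, 272, 272) -> after Conv2d 7x7 stride=2: (6, 80, 136, 136) -> Output: (6, 80, 68, 68)

Answer: (6, 80, 68, 68)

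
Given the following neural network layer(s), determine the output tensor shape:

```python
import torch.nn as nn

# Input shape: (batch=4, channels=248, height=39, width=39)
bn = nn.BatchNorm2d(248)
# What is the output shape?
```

Input: (4, 248, 39, 39) -> Output: (4, 248, 39, 39)

Answer: (4, 248, 39, 39)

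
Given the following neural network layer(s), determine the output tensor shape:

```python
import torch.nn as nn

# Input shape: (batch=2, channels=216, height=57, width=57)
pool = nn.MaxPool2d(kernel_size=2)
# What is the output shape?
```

Input: (2, 216, 57, 57) -> Output: (2, 216, 28, 28)

Answer: (2, 216, 28, 28)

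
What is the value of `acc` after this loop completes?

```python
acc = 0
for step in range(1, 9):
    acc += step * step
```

Sum of squares 1² to 8² = 204
`acc` takes the values: 0 → 1 → 5 → 14 → 30 → 55 → 91 → 140 → 204

Answer: 204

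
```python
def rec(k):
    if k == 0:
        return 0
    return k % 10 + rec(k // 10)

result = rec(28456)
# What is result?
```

Sum of digits of 28456: 6 + 5 + 4 + 8 + 2 = 25

Answer: 25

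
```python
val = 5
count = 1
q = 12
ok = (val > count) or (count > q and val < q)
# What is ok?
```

Trace:
`val = 5` → val = 5
`count = 1` → count = 1
`q = 12` → q = 12
`ok = (val > count) or (count > q and val < q)` → ok = True
So ok = True

Answer: True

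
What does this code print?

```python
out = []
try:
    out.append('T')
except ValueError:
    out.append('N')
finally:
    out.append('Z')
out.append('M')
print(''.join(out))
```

Execution trace: 'T' (try body, no exception) → 'Z' (finally) → 'M' (after the try/except). Output: TZM

Answer: TZM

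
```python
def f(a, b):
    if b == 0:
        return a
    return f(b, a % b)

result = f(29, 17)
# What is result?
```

f(29, 17) -> f(17, 12) -> f(12, 5) -> f(5, 2) -> f(2, 1) -> f(1, 0) -> 1

Answer: 1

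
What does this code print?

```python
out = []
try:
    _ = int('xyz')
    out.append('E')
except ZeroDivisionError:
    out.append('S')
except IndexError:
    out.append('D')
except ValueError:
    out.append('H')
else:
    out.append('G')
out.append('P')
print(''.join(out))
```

Execution trace: 'H' (except ValueError) → 'P' (after the try/except). Output: HP

Answer: HP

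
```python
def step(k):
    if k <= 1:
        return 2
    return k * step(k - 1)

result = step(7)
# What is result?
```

step(7) = 7 * 6 * 5 * 4 * 3 * 2 * 2 = 10080

Answer: 10080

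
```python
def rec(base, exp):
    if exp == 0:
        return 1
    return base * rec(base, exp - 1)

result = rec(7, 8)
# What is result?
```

rec(7, 8) = 7 * 7 * 7 * 7 * 7 * 7 * 7 * 7 = 5764801

Answer: 5764801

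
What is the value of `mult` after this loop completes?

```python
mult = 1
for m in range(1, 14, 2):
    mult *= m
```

Product of 1, 3, 5, ... up to 13
`mult` takes the values: 1 → 3 → 15 → 105 → 945 → 10395 → 135135

Answer: 135135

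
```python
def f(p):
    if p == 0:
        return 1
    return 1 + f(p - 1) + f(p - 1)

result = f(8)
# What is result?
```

f(p) = 1 + 2·f(p-1), f(0)=1. Closed form: (1+1)·2^8 - 1 = 511.

Answer: 511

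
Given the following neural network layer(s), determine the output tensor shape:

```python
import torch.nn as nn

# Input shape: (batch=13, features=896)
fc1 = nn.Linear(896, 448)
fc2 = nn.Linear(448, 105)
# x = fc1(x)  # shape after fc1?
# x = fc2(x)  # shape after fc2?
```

Input: (13, 896) -> after fc1: (13, 448) -> Output: (13, 105)

Answer: (13, 105)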